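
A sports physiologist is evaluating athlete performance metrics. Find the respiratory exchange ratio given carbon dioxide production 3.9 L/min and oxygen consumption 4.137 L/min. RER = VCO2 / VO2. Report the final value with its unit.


VCO2 = 3.9 L/min
VO2 = 4.137 L/min
RER = 3.9 / 4.137 = 0.9427

0.9427


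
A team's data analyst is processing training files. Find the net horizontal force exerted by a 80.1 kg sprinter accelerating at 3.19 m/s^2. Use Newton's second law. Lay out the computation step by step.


Newton's second law: F = m * a
F = 80.1 * 3.19 = 255.52 N

255.52 N


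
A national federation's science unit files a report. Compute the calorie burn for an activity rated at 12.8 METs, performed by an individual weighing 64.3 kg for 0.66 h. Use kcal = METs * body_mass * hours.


Product of METs and mass = 12.8 * 64.3 = 823.04
Total kcal = 823.04 * 0.66 = 543.21 kcal

543.21 kcal


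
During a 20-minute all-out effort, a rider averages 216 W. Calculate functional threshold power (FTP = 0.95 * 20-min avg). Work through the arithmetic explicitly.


FTP = 0.95 * 216
= 205.2 W

205.2 W


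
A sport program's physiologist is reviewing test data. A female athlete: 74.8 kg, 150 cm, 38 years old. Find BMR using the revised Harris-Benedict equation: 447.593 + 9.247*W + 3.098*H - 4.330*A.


Intercept = 447.593
Weight contribution = 9.247 * 74.8 = 691.6756
Height contribution = 3.098 * 150 = 464.7
Age contribution = 4.33 * 38 = 164.54
BMR = 447.593 + 691.6756 + 464.7 - 164.54
= 1439.43 kcal/day

1439.43 kcal/day


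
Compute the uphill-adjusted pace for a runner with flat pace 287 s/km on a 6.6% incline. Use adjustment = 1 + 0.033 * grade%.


Adjustment factor = 1 + 0.033 * 6.6 = 1.2178
Grade-adjusted pace = 287 * 1.2178 = 349.51 s/km

349.51 s/km


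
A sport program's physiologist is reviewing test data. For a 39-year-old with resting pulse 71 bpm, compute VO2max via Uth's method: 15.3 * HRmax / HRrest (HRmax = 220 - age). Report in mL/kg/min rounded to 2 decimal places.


Step 1: HRmax = 220 - 39 = 181 bpm
Step 2: Ratio = 181 / 71 = 2.5493
Step 3: VO2max = 15.3 * 2.5493 = 39.0 mL/kg/min

39.0 mL/kg/min


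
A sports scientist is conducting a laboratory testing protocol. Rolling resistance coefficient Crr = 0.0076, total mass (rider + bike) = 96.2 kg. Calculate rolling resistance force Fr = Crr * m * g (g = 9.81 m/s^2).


Fr = Crr * m * g
= 0.0076 * 96.2 * 9.81
= 7.172 N

7.172 N


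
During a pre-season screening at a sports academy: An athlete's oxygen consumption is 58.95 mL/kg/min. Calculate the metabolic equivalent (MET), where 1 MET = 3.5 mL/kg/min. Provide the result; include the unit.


MET = VO2 / 3.5
= 58.95 / 3.5
= 16.84 METs

16.84 METs


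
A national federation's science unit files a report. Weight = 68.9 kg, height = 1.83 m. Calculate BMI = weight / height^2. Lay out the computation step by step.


height^2 = 1.83^2 = 3.3489
BMI = 68.9 / 3.3489 = 20.57 kg/m^2

20.57 kg/m^2


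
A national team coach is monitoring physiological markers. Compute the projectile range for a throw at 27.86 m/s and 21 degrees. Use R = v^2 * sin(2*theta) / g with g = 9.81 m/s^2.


Two times the angle = 42 degrees
sin(42) = 0.669131
R = 776.1796 * 0.669131 / 9.81 = 52.942 m

52.942 m


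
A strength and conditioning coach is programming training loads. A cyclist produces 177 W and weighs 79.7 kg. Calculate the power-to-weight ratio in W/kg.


P/W = power / mass
= 177 / 79.7
= 2.221 W/kg

2.221 W/kg


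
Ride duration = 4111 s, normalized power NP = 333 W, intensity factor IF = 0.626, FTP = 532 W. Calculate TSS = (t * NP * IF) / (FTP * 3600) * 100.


Numerator = 4111 * 333 * 0.626 = 856970.838
Denominator = 532 * 3600 = 1915200
TSS = 856970.838 / 1915200 * 100
= 44.75

44.75 TSS


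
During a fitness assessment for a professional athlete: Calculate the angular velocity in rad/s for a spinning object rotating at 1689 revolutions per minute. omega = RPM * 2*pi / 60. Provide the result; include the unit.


omega = RPM * 2*pi / 60
= 1689 * 6.28318531 / 60
= 176.872 rad/s

176.872 rad/s


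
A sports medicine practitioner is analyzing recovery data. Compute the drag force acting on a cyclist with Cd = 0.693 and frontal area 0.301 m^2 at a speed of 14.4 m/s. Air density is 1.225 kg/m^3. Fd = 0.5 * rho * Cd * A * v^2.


Step 1: v^2 = 207.36
Step 2: Fd = 0.5 * 1.225 * 0.693 * 0.301 * 207.36
= 26.493 N

26.493 N


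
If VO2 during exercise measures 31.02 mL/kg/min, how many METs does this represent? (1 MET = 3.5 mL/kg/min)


METs = VO2 / 3.5 = 31.02 / 3.5 = 8.86

8.86 METs


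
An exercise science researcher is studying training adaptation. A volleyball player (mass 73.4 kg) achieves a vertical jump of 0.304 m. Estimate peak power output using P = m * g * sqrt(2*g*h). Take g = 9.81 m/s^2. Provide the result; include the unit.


2 * g * h = 2 * 9.81 * 0.304 = 5.96448
sqrt(5.96448) = 2.442228 m/s
P = 73.4 * 9.81 * 2.442228 = 1758.54 W

1758.54 W


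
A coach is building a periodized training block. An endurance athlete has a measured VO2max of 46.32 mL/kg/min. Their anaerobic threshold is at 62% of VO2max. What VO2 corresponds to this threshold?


Anaerobic threshold VO2 = VO2max * 62%
= 46.32 * 0.62
= 28.72 mL/kg/min

28.72 mL/kg/min


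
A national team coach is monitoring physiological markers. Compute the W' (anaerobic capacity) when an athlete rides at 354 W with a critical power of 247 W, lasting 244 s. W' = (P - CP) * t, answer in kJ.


Above-CP power = 107 W
Duration = 244 s
W' = 107 * 244 = 26108 J
Convert: 26108 / 1000 = 26.108 kJ

26.108 kJ


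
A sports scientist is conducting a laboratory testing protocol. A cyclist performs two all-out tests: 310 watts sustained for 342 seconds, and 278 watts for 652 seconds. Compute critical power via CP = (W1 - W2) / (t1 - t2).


W1 = P1 * t1 = 310 * 342 = 106020 J
W2 = P2 * t2 = 278 * 652 = 181256 J
CP = (106020 - 181256) / (342 - 652)
= 242.7 W

242.7 W


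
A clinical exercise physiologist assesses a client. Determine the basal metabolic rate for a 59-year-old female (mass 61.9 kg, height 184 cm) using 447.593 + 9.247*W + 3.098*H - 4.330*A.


BMR = 447.593 + 9.247*61.9 + 3.098*184 - 4.330*59
= 1334.54 kcal/day

1334.54 kcal/day


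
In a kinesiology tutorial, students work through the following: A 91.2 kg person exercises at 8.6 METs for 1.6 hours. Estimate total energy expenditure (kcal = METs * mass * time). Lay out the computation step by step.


Energy = METs * mass(kg) * time(h)
= 8.6 * 91.2 * 1.6
= 1254.91 kcal

1254.91 kcal


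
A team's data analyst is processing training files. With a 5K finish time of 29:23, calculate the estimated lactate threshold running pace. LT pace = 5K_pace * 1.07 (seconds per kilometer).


Race duration = 1763 s for 5 km
Average pace = 1763 / 5 = 352.6 s/km
LT pace = 352.6 * 1.07
= 377.28 s/km

377.28 s/km


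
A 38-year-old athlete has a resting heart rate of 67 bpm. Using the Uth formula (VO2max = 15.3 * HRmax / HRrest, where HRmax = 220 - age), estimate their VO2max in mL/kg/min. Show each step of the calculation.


HRmax = 220 - 38 = 182 bpm
Ratio = HRmax / HRrest = 182 / 67 = 2.7164
VO2max = 15.3 * 2.7164 = 41.56 mL/kg/min

41.56 mL/kg/min


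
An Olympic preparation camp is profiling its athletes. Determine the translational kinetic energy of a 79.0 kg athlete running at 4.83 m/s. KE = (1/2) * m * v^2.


KE = 0.5 * m * v^2
= 0.5 * 79.0 * 4.83^2
= 0.5 * 79.0 * 23.3289
= 921.49 J

921.49 J


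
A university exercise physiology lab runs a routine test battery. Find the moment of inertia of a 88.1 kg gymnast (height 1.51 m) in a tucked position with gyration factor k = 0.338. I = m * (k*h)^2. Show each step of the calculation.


Radius of gyration = 0.338 * 1.51 = 0.51038 m
I = 88.1 * 0.51038^2
= 88.1 * 0.260488
= 22.949 kg*m^2

22.949 kg*m^2


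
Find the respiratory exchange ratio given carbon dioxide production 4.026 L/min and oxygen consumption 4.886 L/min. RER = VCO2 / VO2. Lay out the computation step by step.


VCO2 = 4.026 L/min
VO2 = 4.886 L/min
RER = 4.026 / 4.886 = 0.824

0.824


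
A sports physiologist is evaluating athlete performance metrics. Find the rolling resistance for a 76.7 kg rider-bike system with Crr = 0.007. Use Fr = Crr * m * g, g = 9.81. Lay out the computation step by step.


m * g = 76.7 * 9.81 = 752.427 N
Fr = 0.007 * 752.427 = 5.267 N

5.267 N


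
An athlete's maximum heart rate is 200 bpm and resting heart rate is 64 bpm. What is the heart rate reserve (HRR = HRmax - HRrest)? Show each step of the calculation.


HRR = HRmax - HRrest
= 200 - 64
= 136 bpm

136 bpm


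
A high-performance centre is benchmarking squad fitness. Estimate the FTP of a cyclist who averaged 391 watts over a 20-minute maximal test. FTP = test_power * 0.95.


FTP = 391 * 0.95 = 371.45 W

371.45 W


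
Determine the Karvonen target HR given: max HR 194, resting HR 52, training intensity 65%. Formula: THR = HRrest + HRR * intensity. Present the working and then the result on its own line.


HRR = HRmax - HRrest = 194 - 52 = 142
THR = 52 + 142 * 0.65
= 144.3 bpm

144.3 bpm


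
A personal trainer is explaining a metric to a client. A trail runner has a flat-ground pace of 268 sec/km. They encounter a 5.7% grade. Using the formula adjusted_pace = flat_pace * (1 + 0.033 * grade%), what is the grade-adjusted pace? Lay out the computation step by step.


Grade factor = 1 + 0.033 * 5.7 = 1.1881
Adjusted = 268 * 1.1881 = 318.41 sec/km

318.41 s/km


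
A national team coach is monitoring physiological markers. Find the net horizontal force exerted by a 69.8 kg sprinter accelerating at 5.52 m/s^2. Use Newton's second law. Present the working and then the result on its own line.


Newton's second law: F = m * a
F = 69.8 * 5.52 = 385.3 N

385.3 N


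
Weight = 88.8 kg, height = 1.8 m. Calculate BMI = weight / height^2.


height^2 = 1.8^2 = 3.24
BMI = 88.8 / 3.24 = 27.41 kg/m^2

27.41 kg/m^2


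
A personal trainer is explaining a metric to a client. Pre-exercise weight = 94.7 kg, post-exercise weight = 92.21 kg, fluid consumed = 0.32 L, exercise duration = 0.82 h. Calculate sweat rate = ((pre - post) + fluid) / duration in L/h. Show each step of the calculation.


Weight loss = 94.7 - 92.21 = 2.49 kg (approx L)
Total sweat = 2.49 + 0.32 = 2.81 L
Sweat rate = 2.81 / 0.82 = 3.427 L/h

3.427 L/h


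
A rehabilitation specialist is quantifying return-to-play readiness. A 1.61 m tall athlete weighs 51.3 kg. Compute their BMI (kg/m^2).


height^2 = 2.5921 m^2
BMI = 51.3 / 2.5921 = 19.79 kg/m^2

19.79 kg/m^2


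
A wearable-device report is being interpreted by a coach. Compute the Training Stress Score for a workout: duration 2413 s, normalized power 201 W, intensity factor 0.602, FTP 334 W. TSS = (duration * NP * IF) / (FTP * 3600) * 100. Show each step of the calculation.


Product = 2413 * 201 * 0.602 = 291977.826
Base = 334 * 3600 = 1202400
TSS = 291977.826 / 1202400 * 100 = 24.28

24.28 TSS


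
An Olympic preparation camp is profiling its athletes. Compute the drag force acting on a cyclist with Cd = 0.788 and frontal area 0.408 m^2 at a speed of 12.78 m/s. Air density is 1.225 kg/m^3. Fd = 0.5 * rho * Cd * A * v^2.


Step 1: v^2 = 163.3284
Step 2: Fd = 0.5 * 1.225 * 0.788 * 0.408 * 163.3284
= 32.163 N

32.163 N


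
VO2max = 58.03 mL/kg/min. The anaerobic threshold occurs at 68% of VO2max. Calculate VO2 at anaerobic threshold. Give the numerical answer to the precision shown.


AT fraction = 68 / 100 = 0.68
AT VO2 = 58.03 * 0.68
= 39.46 mL/kg/min

39.46 mL/kg/min


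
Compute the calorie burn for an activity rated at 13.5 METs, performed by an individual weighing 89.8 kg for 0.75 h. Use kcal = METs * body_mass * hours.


Product of METs and mass = 13.5 * 89.8 = 1212.3
Total kcal = 1212.3 * 0.75 = 909.23 kcal

909.23 kcal


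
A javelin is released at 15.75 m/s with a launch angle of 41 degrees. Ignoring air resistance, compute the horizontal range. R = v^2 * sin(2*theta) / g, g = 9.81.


Launch speed squared = 248.0625
sin(2 * 41 deg) = 0.990268
Range = 248.0625 * 0.990268 / 9.81
= 25.041 m

25.041 m


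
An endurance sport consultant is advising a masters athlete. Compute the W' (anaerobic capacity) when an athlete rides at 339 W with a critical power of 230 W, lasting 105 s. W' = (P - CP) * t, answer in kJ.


Above-CP power = 109 W
Duration = 105 s
W' = 109 * 105 = 11445 J
Convert: 11445 / 1000 = 11.445 kJ

11.445 kJ


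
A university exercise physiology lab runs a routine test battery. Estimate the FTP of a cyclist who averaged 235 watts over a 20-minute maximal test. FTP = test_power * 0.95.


FTP = 235 * 0.95 = 223.25 W

223.25 W


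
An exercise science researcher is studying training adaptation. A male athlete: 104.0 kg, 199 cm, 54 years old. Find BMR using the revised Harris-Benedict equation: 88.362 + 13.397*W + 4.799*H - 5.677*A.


Intercept = 88.362
Weight contribution = 13.397 * 104.0 = 1393.288
Height contribution = 4.799 * 199 = 955.001
Age contribution = 5.677 * 54 = 306.558
BMR = 88.362 + 1393.288 + 955.001 - 306.558
= 2130.09 kcal/day

2130.09 kcal/day


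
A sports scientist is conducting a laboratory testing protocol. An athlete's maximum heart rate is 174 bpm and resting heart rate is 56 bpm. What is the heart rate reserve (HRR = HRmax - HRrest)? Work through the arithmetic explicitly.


HRR = HRmax - HRrest
= 174 - 56
= 118 bpm

118 bpm


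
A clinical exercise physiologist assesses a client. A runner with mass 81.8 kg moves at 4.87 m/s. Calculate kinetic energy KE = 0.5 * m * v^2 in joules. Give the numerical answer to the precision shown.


v^2 = 4.87^2 = 23.7169
KE = 0.5 * 81.8 * 23.7169
= 970.02 J

970.02 J


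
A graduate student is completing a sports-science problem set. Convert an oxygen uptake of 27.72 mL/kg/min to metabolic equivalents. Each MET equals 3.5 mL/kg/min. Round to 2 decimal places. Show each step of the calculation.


One MET = 3.5 mL/kg/min
Number of METs = 27.72 / 3.5
= 7.92 METs

7.92 METs


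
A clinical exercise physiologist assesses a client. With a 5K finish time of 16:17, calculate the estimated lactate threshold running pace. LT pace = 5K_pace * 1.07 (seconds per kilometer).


Race duration = 977 s for 5 km
Average pace = 977 / 5 = 195.4 s/km
LT pace = 195.4 * 1.07
= 209.08 s/km

209.08 s/km


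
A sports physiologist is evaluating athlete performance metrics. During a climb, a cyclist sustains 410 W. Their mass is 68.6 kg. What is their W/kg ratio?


Power-to-weight = 410 W / 68.6 kg
= 5.977 W/kg

5.977 W/kg


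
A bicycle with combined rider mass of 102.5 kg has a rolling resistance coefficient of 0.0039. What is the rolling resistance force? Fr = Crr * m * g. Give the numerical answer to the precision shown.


Fr = 0.0039 * 102.5 * 9.81
= 0.39975 * 9.81
= 3.922 N

3.922 N


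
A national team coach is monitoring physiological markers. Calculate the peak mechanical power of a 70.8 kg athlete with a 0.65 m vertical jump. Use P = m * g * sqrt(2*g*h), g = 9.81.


First, sqrt(2gh) = sqrt(2 * 9.81 * 0.65)
= sqrt(12.753) = 3.571134 m/s
Power = 70.8 * 9.81 * 3.571134 = 2480.32 W

2480.32 W


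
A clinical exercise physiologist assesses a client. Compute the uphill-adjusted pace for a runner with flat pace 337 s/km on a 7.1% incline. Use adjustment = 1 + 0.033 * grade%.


Adjustment factor = 1 + 0.033 * 7.1 = 1.2343
Grade-adjusted pace = 337 * 1.2343 = 415.96 s/km

415.96 s/km


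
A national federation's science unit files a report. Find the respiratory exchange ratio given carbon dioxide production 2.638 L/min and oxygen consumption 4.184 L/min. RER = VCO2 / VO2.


VCO2 = 2.638 L/min
VO2 = 4.184 L/min
RER = 2.638 / 4.184 = 0.6305

0.6305


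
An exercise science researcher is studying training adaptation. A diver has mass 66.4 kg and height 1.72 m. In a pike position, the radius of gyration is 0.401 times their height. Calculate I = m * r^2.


r = 0.401 * 1.72 = 0.68972 m
I = m * r^2 = 66.4 * 0.475714 = 31.587 kg*m^2

31.587 kg*m^2


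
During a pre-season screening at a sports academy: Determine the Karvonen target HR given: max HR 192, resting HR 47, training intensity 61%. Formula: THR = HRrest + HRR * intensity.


HRR = HRmax - HRrest = 192 - 47 = 145
THR = 47 + 145 * 0.61
= 135.45 bpm

135.45 bpm


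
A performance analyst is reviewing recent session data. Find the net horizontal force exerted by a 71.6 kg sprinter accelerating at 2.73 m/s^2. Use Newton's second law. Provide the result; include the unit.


Newton's second law: F = m * a
F = 71.6 * 2.73 = 195.47 N

195.47 N


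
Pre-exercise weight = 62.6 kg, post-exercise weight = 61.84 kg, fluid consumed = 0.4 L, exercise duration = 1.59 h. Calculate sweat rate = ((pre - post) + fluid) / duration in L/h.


Weight loss = 62.6 - 61.84 = 0.76 kg (approx L)
Total sweat = 0.76 + 0.4 = 1.16 L
Sweat rate = 1.16 / 1.59 = 0.73 L/h

0.73 L/h


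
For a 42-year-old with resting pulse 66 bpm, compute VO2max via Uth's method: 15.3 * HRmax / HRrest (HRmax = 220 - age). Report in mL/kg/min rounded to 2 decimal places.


Step 1: HRmax = 220 - 42 = 178 bpm
Step 2: Ratio = 178 / 66 = 2.697
Step 3: VO2max = 15.3 * 2.697 = 41.26 mL/kg/min

41.26 mL/kg/min


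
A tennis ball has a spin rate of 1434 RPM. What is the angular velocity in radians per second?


Convert RPM to rad/s: multiply by 2*pi and divide by 60
omega = 1434 * 2 * pi / 60
= 150.168 rad/s

150.168 rad/s


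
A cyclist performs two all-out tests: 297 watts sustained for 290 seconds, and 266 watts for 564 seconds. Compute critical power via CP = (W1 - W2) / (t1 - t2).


W1 = P1 * t1 = 297 * 290 = 86130 J
W2 = P2 * t2 = 266 * 564 = 150024 J
CP = (86130 - 150024) / (290 - 564)
= 233.19 W

233.19 W


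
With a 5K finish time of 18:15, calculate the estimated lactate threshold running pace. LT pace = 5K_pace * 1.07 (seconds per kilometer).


Race duration = 1095 s for 5 km
Average pace = 1095 / 5 = 219.0 s/km
LT pace = 219.0 * 1.07
= 234.33 s/km

234.33 s/km


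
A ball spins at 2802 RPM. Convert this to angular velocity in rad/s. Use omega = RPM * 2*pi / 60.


omega = 2802 * 2 * pi / 60
= 2802 * 6.28318531 / 60
= 17605.485 / 60
= 293.425 rad/s

293.425 rad/s


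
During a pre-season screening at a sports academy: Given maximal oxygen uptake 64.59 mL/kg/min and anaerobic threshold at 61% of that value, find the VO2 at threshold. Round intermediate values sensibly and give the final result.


Percentage as decimal = 0.61
VO2 at AT = 64.59 * 0.61 = 39.4 mL/kg/min

39.4 mL/kg/min


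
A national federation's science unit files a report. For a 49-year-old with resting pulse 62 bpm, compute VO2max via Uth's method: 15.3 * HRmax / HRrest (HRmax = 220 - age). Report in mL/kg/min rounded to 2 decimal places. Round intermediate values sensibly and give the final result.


Step 1: HRmax = 220 - 49 = 171 bpm
Step 2: Ratio = 171 / 62 = 2.7581
Step 3: VO2max = 15.3 * 2.7581 = 42.2 mL/kg/min

42.2 mL/kg/min


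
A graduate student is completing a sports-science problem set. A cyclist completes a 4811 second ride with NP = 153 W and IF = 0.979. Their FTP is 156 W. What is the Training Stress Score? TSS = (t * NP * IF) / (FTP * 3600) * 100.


t * NP * IF = 4811 * 153 * 0.979 = 720625.257
FTP * 3600 = 561600
TSS = (720625.257 / 561600) * 100 = 128.32

128.32 TSS


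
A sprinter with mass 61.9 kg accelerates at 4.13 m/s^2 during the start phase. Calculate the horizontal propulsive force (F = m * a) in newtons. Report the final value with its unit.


F = m * a
= 61.9 * 4.13
= 255.65 N

255.65 N


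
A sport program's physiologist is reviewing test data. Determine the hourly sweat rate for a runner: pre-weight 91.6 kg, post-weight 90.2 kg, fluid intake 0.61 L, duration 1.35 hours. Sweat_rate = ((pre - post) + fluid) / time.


Mass lost = 91.6 - 90.2 = 1.4 kg
Add fluid consumed: 1.4 + 0.61 = 2.01 L total sweat
Sweat rate = 2.01 / 1.35 = 1.489 L/h

1.489 L/h


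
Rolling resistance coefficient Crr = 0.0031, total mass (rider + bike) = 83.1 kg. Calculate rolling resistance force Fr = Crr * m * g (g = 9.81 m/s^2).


Fr = Crr * m * g
= 0.0031 * 83.1 * 9.81
= 2.527 N

2.527 N


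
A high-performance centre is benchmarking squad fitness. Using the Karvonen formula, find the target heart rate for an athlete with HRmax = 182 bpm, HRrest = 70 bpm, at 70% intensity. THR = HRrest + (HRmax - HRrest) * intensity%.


HRR = 182 - 70 = 112
THR = 70 + 112 * 0.7
= 70 + 78.4
= 148.4 bpm

148.4 bpm


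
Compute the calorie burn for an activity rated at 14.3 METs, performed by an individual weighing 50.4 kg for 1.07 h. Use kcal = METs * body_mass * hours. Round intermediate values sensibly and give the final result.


Product of METs and mass = 14.3 * 50.4 = 720.72
Total kcal = 720.72 * 1.07 = 771.17 kcal

771.17 kcal


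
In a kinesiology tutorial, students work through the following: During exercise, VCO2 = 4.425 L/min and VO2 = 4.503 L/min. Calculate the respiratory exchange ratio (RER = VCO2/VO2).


RER = VCO2 / VO2
= 4.425 / 4.503
= 0.9827

0.9827


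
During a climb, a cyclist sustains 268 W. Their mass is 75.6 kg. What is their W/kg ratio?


Power-to-weight = 268 W / 75.6 kg
= 3.545 W/kg

3.545 W/kg


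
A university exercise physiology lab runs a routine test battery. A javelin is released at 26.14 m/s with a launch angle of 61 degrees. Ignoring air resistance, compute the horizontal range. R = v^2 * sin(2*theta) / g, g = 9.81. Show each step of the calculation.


Launch speed squared = 683.2996
sin(2 * 61 deg) = 0.848048
Range = 683.2996 * 0.848048 / 9.81
= 59.069 m

59.069 m


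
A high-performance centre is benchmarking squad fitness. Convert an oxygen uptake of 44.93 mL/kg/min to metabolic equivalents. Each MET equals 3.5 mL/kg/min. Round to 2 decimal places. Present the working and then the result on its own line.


One MET = 3.5 mL/kg/min
Number of METs = 44.93 / 3.5
= 12.84 METs

12.84 METs


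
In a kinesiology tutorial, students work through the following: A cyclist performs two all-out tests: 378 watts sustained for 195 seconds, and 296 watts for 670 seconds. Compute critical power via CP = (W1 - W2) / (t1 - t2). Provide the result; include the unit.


W1 = P1 * t1 = 378 * 195 = 73710 J
W2 = P2 * t2 = 296 * 670 = 198320 J
CP = (73710 - 198320) / (195 - 670)
= 262.34 W

262.34 W


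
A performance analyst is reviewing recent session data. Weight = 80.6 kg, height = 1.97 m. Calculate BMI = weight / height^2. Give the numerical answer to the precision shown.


height^2 = 1.97^2 = 3.8809
BMI = 80.6 / 3.8809 = 20.77 kg/m^2

20.77 kg/m^2


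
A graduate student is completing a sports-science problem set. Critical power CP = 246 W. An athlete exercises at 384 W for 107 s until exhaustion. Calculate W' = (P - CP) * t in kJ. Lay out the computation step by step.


P - CP = 384 - 246 = 138 W
W' = 138 * 107 = 14766 J
= 14766 / 1000 = 14.766 kJ

14.766 kJ


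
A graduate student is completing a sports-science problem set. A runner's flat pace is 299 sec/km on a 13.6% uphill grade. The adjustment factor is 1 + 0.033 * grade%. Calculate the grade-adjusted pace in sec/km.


Factor = 1 + 0.033 * 13.6 = 1.4488
Adjusted pace = 299 * 1.4488
= 433.19 sec/km

433.19 s/km


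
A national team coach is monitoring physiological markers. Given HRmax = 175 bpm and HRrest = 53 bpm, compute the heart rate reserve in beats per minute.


Heart rate reserve = maximum HR minus resting HR
HRR = 175 - 53 = 122 bpm

122 bpm


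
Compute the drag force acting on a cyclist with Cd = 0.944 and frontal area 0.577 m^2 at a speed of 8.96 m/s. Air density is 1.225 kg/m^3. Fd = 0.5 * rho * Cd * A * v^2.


Step 1: v^2 = 80.2816
Step 2: Fd = 0.5 * 1.225 * 0.944 * 0.577 * 80.2816
= 26.784 N

26.784 N


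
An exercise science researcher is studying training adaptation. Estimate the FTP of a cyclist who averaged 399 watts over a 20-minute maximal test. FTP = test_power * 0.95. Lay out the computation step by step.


FTP = 399 * 0.95 = 379.05 W

379.05 W


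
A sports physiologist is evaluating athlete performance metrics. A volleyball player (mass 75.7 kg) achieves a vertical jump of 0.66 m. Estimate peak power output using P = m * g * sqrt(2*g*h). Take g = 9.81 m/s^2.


2 * g * h = 2 * 9.81 * 0.66 = 12.9492
sqrt(12.9492) = 3.5985 m/s
P = 75.7 * 9.81 * 3.5985 = 2672.31 W

2672.31 W


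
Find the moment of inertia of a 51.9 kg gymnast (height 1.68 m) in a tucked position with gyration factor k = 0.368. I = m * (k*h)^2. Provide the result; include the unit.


Radius of gyration = 0.368 * 1.68 = 0.61824 m
I = 51.9 * 0.61824^2
= 51.9 * 0.382221
= 19.837 kg*m^2

19.837 kg*m^2


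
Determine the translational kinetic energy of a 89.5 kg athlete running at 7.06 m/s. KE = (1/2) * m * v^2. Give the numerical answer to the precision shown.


KE = 0.5 * m * v^2
= 0.5 * 89.5 * 7.06^2
= 0.5 * 89.5 * 49.8436
= 2230.5 J

2230.5 J


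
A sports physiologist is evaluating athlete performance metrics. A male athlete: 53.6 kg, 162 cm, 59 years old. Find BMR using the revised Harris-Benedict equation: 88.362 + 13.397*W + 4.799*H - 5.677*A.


Intercept = 88.362
Weight contribution = 13.397 * 53.6 = 718.0792
Height contribution = 4.799 * 162 = 777.438
Age contribution = 5.677 * 59 = 334.943
BMR = 88.362 + 718.0792 + 777.438 - 334.943
= 1248.94 kcal/day

1248.94 kcal/day


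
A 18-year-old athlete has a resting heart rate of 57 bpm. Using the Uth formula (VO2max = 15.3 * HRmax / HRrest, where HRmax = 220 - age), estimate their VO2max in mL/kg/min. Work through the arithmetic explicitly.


HRmax = 220 - 18 = 202 bpm
Ratio = HRmax / HRrest = 202 / 57 = 3.5439
VO2max = 15.3 * 3.5439 = 54.22 mL/kg/min

54.22 mL/kg/min


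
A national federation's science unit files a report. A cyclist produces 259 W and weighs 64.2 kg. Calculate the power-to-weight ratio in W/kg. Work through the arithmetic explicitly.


P/W = power / mass
= 259 / 64.2
= 4.034 W/kg

4.034 W/kg


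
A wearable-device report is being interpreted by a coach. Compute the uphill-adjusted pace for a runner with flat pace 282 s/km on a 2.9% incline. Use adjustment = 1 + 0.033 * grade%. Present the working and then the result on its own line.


Adjustment factor = 1 + 0.033 * 2.9 = 1.0957
Grade-adjusted pace = 282 * 1.0957 = 308.99 s/km

308.99 s/km


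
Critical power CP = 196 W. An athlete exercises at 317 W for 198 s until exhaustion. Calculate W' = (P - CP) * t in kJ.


P - CP = 317 - 196 = 121 W
W' = 121 * 198 = 23958 J
= 23958 / 1000 = 23.958 kJ

23.958 kJ


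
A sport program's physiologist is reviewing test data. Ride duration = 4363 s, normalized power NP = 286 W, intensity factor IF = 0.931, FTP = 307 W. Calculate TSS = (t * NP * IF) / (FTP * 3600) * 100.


Numerator = 4363 * 286 * 0.931 = 1161718.558
Denominator = 307 * 3600 = 1105200
TSS = 1161718.558 / 1105200 * 100
= 105.11

105.11 TSS


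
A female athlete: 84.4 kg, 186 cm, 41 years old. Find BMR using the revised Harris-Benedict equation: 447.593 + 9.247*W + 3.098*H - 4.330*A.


Intercept = 447.593
Weight contribution = 9.247 * 84.4 = 780.4468
Height contribution = 3.098 * 186 = 576.228
Age contribution = 4.33 * 41 = 177.53
BMR = 447.593 + 780.4468 + 576.228 - 177.53
= 1626.74 kcal/day

1626.74 kcal/day


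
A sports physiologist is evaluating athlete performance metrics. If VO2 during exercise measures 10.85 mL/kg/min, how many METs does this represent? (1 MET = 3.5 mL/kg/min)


METs = VO2 / 3.5 = 10.85 / 3.5 = 3.1

3.1 METs


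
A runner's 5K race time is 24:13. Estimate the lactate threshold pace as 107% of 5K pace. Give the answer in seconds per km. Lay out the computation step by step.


Total race time = 24*60 + 13 = 1453 seconds
5K pace = 1453 / 5 = 290.6 sec/km
LT pace = 290.6 * 1.07 = 310.94 sec/km

310.94 s/km


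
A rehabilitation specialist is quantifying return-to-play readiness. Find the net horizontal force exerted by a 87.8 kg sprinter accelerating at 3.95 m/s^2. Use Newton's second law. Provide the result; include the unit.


Newton's second law: F = m * a
F = 87.8 * 3.95 = 346.81 N

346.81 N


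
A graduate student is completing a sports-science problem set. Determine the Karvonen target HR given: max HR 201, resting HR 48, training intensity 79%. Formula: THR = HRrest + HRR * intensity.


HRR = HRmax - HRrest = 201 - 48 = 153
THR = 48 + 153 * 0.79
= 168.87 bpm

168.87 bpm


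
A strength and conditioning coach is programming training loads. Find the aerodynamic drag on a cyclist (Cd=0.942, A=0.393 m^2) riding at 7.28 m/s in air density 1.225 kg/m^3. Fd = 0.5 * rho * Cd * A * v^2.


Fd = 0.5 * 1.225 * 0.942 * 0.393 * 7.28^2
= 0.5 * 1.225 * 0.942 * 0.393 * 52.9984
= 12.017 N

12.017 N


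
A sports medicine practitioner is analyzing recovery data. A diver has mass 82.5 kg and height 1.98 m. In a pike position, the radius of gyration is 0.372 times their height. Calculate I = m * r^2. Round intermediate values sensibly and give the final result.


r = 0.372 * 1.98 = 0.73656 m
I = m * r^2 = 82.5 * 0.542521 = 44.758 kg*m^2

44.758 kg*m^2


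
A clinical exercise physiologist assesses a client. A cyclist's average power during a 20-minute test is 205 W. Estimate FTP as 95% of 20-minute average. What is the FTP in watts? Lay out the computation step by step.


FTP = 20-min power * 0.95
= 205 * 0.95
= 194.75 W

194.75 W


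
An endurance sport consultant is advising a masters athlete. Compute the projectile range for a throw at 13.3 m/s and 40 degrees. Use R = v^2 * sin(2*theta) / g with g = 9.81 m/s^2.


Two times the angle = 80 degrees
sin(80) = 0.984808
R = 176.89 * 0.984808 / 9.81 = 17.758 m

17.758 m


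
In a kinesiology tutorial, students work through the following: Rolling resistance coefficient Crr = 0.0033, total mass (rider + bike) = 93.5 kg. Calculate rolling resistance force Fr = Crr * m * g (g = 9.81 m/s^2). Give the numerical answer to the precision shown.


Fr = Crr * m * g
= 0.0033 * 93.5 * 9.81
= 3.027 N

3.027 N


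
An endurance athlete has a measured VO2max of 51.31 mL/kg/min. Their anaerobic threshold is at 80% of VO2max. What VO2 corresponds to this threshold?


Anaerobic threshold VO2 = VO2max * 80%
= 51.31 * 0.8
= 41.05 mL/kg/min

41.05 mL/kg/min


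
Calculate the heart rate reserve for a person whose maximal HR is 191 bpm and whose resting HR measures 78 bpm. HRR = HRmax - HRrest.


HRmax = 191 bpm
HRrest = 78 bpm
HRR = 191 - 78 = 113 bpm

113 bpm


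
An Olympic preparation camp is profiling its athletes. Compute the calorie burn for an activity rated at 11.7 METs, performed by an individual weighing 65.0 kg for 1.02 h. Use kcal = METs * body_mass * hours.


Product of METs and mass = 11.7 * 65.0 = 760.5
Total kcal = 760.5 * 1.02 = 775.71 kcal

775.71 kcal


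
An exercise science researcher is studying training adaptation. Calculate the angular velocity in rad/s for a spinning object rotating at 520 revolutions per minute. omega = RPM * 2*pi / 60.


omega = RPM * 2*pi / 60
= 520 * 6.28318531 / 60
= 54.454 rad/s

54.454 rad/s


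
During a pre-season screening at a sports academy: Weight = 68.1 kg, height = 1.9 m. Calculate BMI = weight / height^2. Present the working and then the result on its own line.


height^2 = 1.9^2 = 3.61
BMI = 68.1 / 3.61 = 18.86 kg/m^2

18.86 kg/m^2


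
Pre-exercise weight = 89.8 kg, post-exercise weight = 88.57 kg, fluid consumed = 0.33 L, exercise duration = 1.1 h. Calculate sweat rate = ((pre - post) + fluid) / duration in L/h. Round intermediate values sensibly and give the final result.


Weight loss = 89.8 - 88.57 = 1.23 kg (approx L)
Total sweat = 1.23 + 0.33 = 1.56 L
Sweat rate = 1.56 / 1.1 = 1.418 L/h

1.418 L/h


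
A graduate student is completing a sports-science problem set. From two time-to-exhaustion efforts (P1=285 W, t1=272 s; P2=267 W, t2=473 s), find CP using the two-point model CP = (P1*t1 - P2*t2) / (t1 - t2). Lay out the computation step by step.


Work in trial 1 = 77520 J
Work in trial 2 = 126291 J
Delta work = -48771 J
Delta time = -201 s
CP = -48771 / -201 = 242.64 W

242.64 W


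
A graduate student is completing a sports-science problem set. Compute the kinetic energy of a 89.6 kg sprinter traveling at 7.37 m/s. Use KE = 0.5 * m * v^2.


Velocity squared = 54.3169
KE = 0.5 * 89.6 * 54.3169 = 2433.4 J

2433.4 J


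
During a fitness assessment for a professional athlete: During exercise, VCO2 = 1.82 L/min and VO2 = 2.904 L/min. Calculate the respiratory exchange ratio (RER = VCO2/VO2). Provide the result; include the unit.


RER = VCO2 / VO2
= 1.82 / 2.904
= 0.6267

0.6267


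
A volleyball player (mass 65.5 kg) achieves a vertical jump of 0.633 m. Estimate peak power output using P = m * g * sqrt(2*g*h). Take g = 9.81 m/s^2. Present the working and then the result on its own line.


2 * g * h = 2 * 9.81 * 0.633 = 12.41946
sqrt(12.41946) = 3.524125 m/s
P = 65.5 * 9.81 * 3.524125 = 2264.44 W

2264.44 W


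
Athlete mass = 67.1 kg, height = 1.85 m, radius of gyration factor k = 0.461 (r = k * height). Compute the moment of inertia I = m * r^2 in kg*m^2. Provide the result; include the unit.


r = k * height = 0.461 * 1.85 = 0.85285 m
r^2 = 0.85285^2 = 0.727353
I = 67.1 * 0.727353 = 48.805 kg*m^2

48.805 kg*m^2


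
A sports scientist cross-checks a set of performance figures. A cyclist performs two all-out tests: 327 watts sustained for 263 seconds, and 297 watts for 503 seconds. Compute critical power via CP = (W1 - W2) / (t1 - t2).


W1 = P1 * t1 = 327 * 263 = 86001 J
W2 = P2 * t2 = 297 * 503 = 149391 J
CP = (86001 - 149391) / (263 - 503)
= 264.13 W

264.13 W


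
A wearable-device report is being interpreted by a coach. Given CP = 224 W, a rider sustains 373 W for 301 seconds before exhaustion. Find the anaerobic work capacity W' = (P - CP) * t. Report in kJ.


Excess power = 373 - 224 = 149 W
Work above CP = 149 * 301 = 44849 J
W' = 44.849 kJ

44.849 kJ


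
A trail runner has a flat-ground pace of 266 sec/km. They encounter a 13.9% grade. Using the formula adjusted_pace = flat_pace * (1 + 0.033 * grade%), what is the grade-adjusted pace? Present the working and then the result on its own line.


Grade factor = 1 + 0.033 * 13.9 = 1.4587
Adjusted = 266 * 1.4587 = 388.01 sec/km

388.01 s/km


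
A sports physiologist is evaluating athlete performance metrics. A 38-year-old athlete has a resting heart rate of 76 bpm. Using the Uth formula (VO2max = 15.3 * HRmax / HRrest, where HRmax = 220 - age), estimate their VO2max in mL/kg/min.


HRmax = 220 - 38 = 182 bpm
Ratio = HRmax / HRrest = 182 / 76 = 2.3947
VO2max = 15.3 * 2.3947 = 36.64 mL/kg/min

36.64 mL/kg/min


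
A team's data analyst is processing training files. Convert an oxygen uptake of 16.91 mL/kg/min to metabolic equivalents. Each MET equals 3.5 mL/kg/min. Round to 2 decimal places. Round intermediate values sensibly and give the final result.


One MET = 3.5 mL/kg/min
Number of METs = 16.91 / 3.5
= 4.83 METs

4.83 METs


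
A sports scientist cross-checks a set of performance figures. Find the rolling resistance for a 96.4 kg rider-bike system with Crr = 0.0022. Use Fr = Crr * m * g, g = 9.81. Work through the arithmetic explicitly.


m * g = 96.4 * 9.81 = 945.684 N
Fr = 0.0022 * 945.684 = 2.081 N

2.081 N


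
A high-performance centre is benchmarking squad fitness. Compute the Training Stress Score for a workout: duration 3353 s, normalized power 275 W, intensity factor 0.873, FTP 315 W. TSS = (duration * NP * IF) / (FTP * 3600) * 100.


Product = 3353 * 275 * 0.873 = 804971.475
Base = 315 * 3600 = 1134000
TSS = 804971.475 / 1134000 * 100 = 70.99

70.99 TSS


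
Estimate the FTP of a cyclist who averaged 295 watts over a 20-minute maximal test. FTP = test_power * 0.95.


FTP = 295 * 0.95 = 280.25 W

280.25 W


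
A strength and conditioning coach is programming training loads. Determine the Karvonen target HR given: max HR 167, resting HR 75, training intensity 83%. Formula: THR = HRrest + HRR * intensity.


HRR = HRmax - HRrest = 167 - 75 = 92
THR = 75 + 92 * 0.83
= 151.36 bpm

151.36 bpm


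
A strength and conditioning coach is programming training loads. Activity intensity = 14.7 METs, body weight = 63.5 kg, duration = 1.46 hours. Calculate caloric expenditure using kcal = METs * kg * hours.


kcal = 14.7 * 63.5 * 1.46
= 933.45 * 1.46
= 1362.84 kcal

1362.84 kcal


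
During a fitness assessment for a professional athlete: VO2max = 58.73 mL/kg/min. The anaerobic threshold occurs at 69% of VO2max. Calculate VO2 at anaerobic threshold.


AT fraction = 69 / 100 = 0.69
AT VO2 = 58.73 * 0.69
= 40.52 mL/kg/min

40.52 mL/kg/min


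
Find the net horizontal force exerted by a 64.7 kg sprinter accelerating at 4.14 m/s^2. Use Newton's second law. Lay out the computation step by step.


Newton's second law: F = m * a
F = 64.7 * 4.14 = 267.86 N

267.86 N


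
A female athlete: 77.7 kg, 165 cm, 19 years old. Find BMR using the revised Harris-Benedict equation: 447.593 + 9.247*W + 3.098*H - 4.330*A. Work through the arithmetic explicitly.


Intercept = 447.593
Weight contribution = 9.247 * 77.7 = 718.4919
Height contribution = 3.098 * 165 = 511.17
Age contribution = 4.33 * 19 = 82.27
BMR = 447.593 + 718.4919 + 511.17 - 82.27
= 1594.98 kcal/day

1594.98 kcal/day


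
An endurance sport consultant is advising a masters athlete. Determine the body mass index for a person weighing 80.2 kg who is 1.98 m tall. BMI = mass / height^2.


BMI = mass / height^2
= 80.2 / 1.98^2
= 80.2 / 3.9204
= 20.46 kg/m^2

20.46 kg/m^2


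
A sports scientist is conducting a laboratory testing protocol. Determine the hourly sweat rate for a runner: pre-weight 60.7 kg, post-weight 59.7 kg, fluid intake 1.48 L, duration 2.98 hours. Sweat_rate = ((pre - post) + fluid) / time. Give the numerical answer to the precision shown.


Mass lost = 60.7 - 59.7 = 1.0 kg
Add fluid consumed: 1.0 + 1.48 = 2.48 L total sweat
Sweat rate = 2.48 / 2.98 = 0.832 L/h

0.832 L/h


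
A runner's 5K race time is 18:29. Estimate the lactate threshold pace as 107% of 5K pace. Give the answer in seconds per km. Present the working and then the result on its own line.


Total race time = 18*60 + 29 = 1109 seconds
5K pace = 1109 / 5 = 221.8 sec/km
LT pace = 221.8 * 1.07 = 237.33 sec/km

237.33 s/km


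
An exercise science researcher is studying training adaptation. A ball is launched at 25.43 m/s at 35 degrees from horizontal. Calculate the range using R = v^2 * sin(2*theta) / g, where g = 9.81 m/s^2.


sin(2 * 35) = sin(70) = 0.939693
v^2 = 25.43^2 = 646.6849
R = 646.6849 * 0.939693 / 9.81
= 61.945 m

61.945 m


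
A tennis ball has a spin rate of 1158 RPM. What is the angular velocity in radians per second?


Convert RPM to rad/s: multiply by 2*pi and divide by 60
omega = 1158 * 2 * pi / 60
= 121.265 rad/s

121.265 rad/s


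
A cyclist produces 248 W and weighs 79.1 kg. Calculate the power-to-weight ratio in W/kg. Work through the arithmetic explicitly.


P/W = power / mass
= 248 / 79.1
= 3.135 W/kg

3.135 W/kg


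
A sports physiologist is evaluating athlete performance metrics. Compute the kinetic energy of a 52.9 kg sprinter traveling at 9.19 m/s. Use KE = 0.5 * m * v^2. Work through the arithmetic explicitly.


Velocity squared = 84.4561
KE = 0.5 * 52.9 * 84.4561 = 2233.86 J

2233.86 J


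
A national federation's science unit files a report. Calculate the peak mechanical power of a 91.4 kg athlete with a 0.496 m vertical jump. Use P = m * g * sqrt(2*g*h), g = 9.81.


First, sqrt(2gh) = sqrt(2 * 9.81 * 0.496)
= sqrt(9.73152) = 3.119538 m/s
Power = 91.4 * 9.81 * 3.119538 = 2797.08 W

2797.08 W


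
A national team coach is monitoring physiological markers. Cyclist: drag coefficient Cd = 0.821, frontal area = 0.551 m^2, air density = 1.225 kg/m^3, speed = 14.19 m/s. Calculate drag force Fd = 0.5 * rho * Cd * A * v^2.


v^2 = 14.19^2 = 201.3561
Fd = 0.5 * 1.225 * 0.821 * 0.551 * 201.3561
= 55.791 N

55.791 N
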